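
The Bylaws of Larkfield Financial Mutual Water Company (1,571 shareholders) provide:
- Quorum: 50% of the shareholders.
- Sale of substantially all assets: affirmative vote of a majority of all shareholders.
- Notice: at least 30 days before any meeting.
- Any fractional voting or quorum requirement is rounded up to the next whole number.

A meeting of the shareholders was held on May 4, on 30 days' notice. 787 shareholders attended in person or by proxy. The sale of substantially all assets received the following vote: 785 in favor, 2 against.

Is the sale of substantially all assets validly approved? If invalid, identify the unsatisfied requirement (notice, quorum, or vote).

Invalid — vote requirement not satisfied.

Notice: 30 days given; 30 required. Satisfied.
Quorum: 50% of 1,571 = 785.50, rounded up to 786; 787 present. Satisfied.
Vote: requires a majority of all shareholders (1,571); a majority of 1571 is 786, so 786 needed; 785 in favor. Not satisfied.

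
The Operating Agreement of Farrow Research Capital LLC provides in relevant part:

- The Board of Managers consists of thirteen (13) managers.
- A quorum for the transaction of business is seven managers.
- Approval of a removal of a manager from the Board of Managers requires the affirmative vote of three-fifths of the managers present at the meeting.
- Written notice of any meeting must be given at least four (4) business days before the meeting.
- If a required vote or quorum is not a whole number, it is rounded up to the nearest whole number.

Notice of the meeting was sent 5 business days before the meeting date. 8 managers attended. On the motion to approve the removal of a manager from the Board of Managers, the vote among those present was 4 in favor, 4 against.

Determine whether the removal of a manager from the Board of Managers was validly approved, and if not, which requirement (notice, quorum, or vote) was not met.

Invalid — vote requirement not satisfied.

Notice: 5 business days given; 4 required (5 ≥ 4). Satisfied.
Quorum: 8 present; quorum is 7. Satisfied.
Vote: the removal of a manager from the Board of Managers requires three-fifths of the managers present (8). 3/5 of 8 = 4.80, rounded up to 5, so 5 affirmative votes are needed; 4 voted in favor. Not satisfied.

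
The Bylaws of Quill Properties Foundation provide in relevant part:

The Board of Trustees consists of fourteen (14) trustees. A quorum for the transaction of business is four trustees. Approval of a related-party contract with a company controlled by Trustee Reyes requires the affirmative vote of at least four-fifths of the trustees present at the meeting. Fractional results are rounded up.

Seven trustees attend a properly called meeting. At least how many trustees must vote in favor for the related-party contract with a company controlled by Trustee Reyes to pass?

6

The related-party contract with a company controlled by Trustee Reyes requires four-fifths of the trustees present (7).
4/5 of 7 = 5.60, rounded up to 6.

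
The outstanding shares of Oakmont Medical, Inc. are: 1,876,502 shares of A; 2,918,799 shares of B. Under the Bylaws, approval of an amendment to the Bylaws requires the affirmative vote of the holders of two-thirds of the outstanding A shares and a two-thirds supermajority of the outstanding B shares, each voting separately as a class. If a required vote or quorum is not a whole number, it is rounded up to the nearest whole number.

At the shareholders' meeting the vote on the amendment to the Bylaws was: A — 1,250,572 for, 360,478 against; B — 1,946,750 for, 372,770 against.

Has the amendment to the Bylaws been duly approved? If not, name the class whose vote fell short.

Not approved — the A shares did not give the required vote.

A: 2/3 of 1876502 = 1251001.33, rounded up to 1251002; 1,251,002 required, 1,250,572 in favor — not approved.
B: 2/3 of 2918799 = 1945866; 1,945,866 required, 1,946,750 in favor — approved.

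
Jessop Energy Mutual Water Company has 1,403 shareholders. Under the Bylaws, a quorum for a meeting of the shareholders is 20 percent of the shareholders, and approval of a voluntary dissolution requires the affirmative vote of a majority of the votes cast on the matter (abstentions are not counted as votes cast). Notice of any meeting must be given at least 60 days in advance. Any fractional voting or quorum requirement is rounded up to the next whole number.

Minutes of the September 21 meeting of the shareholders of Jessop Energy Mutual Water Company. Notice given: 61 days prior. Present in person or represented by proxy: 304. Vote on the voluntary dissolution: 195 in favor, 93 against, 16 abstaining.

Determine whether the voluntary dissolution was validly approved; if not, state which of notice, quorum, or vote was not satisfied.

Valid — all requirements satisfied.

Notice: 61 days given; 60 required. Satisfied.
Quorum: 20% of 1,403 = 280.60, rounded up to 281; 304 present. Satisfied.
Vote: requires a majority of the votes cast (304 − 16 abstaining = 288); a majority of 288 is 145, so 145 needed; 195 in favor. Satisfied.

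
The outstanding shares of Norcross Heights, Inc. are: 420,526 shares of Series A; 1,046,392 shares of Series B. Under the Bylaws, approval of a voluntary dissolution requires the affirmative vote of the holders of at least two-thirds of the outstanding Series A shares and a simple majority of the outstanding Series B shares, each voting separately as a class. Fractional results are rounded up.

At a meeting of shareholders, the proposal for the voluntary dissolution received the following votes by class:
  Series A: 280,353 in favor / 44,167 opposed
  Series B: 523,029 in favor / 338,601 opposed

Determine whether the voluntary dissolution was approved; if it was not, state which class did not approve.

Not approved — the Series B shares did not give the required vote.

Series A: 2/3 of 420526 = 280350.67, rounded up to 280351; 280,351 required, 280,353 in favor — approved.
Series B: a majority of 1046392 is 523197; 523,197 required, 523,029 in favor — not approved.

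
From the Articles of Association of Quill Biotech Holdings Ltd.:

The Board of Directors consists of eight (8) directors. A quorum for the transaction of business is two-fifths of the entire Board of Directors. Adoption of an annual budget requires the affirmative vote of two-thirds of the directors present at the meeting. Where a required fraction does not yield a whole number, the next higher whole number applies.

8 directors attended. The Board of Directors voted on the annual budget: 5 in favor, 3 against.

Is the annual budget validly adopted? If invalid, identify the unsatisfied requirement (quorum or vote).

Quorum: 8 present; quorum is 4. Satisfied.
Vote: the annual budget requires two-thirds of the directors present (8). 2/3 of 8 = 5.33, rounded up to 6, so 6 affirmative votes are needed; 5 voted in favor. Not satisfied.

Invalid — vote requirement not satisfied.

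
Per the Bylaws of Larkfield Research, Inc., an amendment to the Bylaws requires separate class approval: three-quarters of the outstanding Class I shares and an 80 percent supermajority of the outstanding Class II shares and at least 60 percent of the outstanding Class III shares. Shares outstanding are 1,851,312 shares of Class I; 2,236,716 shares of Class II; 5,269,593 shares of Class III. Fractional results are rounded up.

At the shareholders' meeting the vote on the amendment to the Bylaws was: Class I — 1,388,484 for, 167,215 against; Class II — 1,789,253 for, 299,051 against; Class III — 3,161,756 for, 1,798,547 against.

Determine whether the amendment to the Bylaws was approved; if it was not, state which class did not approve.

Not approved — the Class II shares did not give the required vote.

Class I: 3/4 of 1851312 = 1388484; 1,388,484 required, 1,388,484 in favor — approved.
Class II: 4/5 of 2236716 = 1789372.80, rounded up to 1789373; 1,789,373 required, 1,789,253 in favor — not approved.
Class III: 3/5 of 5269593 = 3161755.80, rounded up to 3161756; 3,161,756 required, 3,161,756 in favor — approved.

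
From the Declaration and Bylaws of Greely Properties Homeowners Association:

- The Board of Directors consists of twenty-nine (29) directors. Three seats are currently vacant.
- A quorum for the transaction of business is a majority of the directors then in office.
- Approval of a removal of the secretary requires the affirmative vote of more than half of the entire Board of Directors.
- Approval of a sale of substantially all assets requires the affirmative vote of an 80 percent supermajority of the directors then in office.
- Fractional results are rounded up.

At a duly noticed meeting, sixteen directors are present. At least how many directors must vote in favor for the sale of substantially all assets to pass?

21

The sale of substantially all assets requires four-fifths of the directors then in office (26).
4/5 of 26 = 20.80, rounded up to 21.
(Only 16 can vote, so the sale of substantially all assets cannot pass at this meeting, but the required vote is still 21.)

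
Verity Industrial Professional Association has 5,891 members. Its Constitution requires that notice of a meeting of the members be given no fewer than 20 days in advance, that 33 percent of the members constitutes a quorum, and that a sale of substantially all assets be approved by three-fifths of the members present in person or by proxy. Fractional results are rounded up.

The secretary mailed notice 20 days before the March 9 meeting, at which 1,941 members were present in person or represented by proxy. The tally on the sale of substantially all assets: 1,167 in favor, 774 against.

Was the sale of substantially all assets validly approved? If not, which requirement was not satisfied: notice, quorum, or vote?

Notice: 20 days given; 20 required. Satisfied.
Quorum: 33% of 5,891 = 1,944.03, rounded up to 1,945; 1,941 present. Not satisfied.
Vote: requires three-fifths of those present (1,941); 3/5 of 1941 = 1164.60, rounded up to 1165, so 1,165 needed; 1,167 in favor. Satisfied.

Invalid — quorum requirement not satisfied.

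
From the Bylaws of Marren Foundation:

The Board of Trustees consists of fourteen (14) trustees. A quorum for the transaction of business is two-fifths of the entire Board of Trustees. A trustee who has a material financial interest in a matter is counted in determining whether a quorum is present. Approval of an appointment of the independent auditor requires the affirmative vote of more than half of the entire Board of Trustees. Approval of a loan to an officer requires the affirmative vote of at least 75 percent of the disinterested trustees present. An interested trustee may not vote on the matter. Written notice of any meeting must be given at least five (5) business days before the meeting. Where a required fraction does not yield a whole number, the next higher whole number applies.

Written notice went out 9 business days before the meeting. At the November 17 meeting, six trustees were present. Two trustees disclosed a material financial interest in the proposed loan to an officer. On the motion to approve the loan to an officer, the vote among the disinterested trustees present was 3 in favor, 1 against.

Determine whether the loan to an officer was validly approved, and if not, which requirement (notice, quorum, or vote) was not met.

Notice: 9 business days given; 5 required (9 ≥ 5). Satisfied.
Quorum: 6 present (interested trustees count toward quorum); quorum is 6. Satisfied.
Vote: the loan to an officer requires three-fourths of the disinterested trustees present (6 − 2 = 4). 3/4 of 4 = 3, so 3 affirmative votes are needed; 3 voted in favor. Satisfied.

Valid — all requirements satisfied.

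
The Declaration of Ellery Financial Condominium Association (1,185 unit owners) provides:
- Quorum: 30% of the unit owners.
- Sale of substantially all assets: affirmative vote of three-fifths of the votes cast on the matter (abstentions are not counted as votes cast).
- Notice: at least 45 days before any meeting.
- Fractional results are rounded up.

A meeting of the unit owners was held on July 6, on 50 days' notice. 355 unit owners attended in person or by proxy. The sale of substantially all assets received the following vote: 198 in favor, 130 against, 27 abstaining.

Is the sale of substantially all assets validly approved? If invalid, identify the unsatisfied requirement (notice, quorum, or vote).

Notice: 50 days given; 45 required. Satisfied.
Quorum: 30% of 1,185 = 355.50, rounded up to 356; 355 present. Not satisfied.
Vote: requires three-fifths of the votes cast (355 − 27 abstaining = 328); 3/5 of 328 = 196.80, rounded up to 197, so 197 needed; 198 in favor. Satisfied.

Invalid — quorum requirement not satisfied.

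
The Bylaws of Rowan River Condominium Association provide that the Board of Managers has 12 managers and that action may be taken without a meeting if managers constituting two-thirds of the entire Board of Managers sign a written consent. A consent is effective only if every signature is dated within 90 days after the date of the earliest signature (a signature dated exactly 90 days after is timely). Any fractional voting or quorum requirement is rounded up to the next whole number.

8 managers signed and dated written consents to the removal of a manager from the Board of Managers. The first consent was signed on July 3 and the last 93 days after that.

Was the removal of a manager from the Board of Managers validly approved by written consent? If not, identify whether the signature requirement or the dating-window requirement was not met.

Not effective — dating-window requirement not satisfied.

Signatures required: two-thirds of 12 — 2/3 of 12 = 8, so 8 needed; 8 signed. Sufficient.
Dating window: the latest signature is 93 days after the earliest; the limit is 90 days. Outside the window.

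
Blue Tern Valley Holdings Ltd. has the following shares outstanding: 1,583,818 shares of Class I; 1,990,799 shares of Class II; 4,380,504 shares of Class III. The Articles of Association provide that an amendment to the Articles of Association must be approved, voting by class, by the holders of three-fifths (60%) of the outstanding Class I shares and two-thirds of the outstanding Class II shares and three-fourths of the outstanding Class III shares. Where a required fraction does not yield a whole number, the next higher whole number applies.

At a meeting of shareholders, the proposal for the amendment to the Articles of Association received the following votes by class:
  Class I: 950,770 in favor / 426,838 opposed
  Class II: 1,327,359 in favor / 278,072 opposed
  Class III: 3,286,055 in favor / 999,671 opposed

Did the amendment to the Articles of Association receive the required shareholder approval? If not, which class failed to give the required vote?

Class I: 3/5 of 1583818 = 950290.80, rounded up to 950291; 950,291 required, 950,770 in favor — approved.
Class II: 2/3 of 1990799 = 1327199.33, rounded up to 1327200; 1,327,200 required, 1,327,359 in favor — approved.
Class III: 3/4 of 4380504 = 3285378; 3,285,378 required, 3,286,055 in favor — approved.

Approved — every class gave the required vote.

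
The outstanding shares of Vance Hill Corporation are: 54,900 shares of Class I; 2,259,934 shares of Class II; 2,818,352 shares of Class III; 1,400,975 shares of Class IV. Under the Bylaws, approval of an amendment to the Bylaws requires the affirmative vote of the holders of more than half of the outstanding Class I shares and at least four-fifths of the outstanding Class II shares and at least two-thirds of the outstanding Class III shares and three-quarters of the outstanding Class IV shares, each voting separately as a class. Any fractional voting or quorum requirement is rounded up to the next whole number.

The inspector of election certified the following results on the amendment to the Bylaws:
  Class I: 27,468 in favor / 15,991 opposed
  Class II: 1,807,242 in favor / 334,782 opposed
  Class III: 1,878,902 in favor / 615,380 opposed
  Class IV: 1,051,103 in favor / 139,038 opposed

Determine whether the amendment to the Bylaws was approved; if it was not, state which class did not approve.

Not approved — the Class II shares did not give the required vote.

Class I: a majority of 54900 is 27451; 27,451 required, 27,468 in favor — approved.
Class II: 4/5 of 2259934 = 1807947.20, rounded up to 1807948; 1,807,948 required, 1,807,242 in favor — not approved.
Class III: 2/3 of 2818352 = 1878901.33, rounded up to 1878902; 1,878,902 required, 1,878,902 in favor — approved.
Class IV: 3/4 of 1400975 = 1050731.25, rounded up to 1050732; 1,050,732 required, 1,051,103 in favor — approved.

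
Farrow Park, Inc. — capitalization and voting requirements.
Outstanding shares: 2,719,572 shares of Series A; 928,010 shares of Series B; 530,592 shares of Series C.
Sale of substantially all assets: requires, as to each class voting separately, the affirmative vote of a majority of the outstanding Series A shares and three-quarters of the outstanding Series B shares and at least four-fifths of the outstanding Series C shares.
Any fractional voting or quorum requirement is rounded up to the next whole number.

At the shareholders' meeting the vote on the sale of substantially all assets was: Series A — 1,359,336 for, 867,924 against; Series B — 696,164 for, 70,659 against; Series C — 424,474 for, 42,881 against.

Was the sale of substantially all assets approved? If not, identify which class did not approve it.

Series A: a majority of 2719572 is 1359787; 1,359,787 required, 1,359,336 in favor — not approved.
Series B: 3/4 of 928010 = 696007.50, rounded up to 696008; 696,008 required, 696,164 in favor — approved.
Series C: 4/5 of 530592 = 424473.60, rounded up to 424474; 424,474 required, 424,474 in favor — approved.

Not approved — the Series A shares did not give the required vote.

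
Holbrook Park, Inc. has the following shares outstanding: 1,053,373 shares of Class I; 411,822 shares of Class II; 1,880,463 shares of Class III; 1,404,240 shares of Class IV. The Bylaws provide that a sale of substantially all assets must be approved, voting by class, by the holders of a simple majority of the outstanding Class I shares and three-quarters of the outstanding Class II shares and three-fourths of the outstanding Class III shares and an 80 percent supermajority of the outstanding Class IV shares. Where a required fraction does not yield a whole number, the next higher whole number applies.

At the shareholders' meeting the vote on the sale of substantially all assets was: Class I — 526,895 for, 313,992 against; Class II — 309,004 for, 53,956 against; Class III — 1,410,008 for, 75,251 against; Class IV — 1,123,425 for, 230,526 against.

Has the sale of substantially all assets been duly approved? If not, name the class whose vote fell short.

Class I: a majority of 1053373 is 526687; 526,687 required, 526,895 in favor — approved.
Class II: 3/4 of 411822 = 308866.50, rounded up to 308867; 308,867 required, 309,004 in favor — approved.
Class III: 3/4 of 1880463 = 1410347.25, rounded up to 1410348; 1,410,348 required, 1,410,008 in favor — not approved.
Class IV: 4/5 of 1404240 = 1123392; 1,123,392 required, 1,123,425 in favor — approved.

Not approved — the Class III shares did not give the required vote.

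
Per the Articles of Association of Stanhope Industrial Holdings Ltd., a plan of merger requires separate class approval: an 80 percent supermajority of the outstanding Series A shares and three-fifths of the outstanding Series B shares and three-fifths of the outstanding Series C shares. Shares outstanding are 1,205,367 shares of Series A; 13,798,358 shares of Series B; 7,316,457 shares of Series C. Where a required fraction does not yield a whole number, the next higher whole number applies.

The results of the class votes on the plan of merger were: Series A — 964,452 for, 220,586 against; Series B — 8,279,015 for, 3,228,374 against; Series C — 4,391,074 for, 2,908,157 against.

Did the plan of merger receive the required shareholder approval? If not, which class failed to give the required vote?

Series A: 4/5 of 1205367 = 964293.60, rounded up to 964294; 964,294 required, 964,452 in favor — approved.
Series B: 3/5 of 13798358 = 8279014.80, rounded up to 8279015; 8,279,015 required, 8,279,015 in favor — approved.
Series C: 3/5 of 7316457 = 4389874.20, rounded up to 4389875; 4,389,875 required, 4,391,074 in favor — approved.

Approved — every class gave the required vote.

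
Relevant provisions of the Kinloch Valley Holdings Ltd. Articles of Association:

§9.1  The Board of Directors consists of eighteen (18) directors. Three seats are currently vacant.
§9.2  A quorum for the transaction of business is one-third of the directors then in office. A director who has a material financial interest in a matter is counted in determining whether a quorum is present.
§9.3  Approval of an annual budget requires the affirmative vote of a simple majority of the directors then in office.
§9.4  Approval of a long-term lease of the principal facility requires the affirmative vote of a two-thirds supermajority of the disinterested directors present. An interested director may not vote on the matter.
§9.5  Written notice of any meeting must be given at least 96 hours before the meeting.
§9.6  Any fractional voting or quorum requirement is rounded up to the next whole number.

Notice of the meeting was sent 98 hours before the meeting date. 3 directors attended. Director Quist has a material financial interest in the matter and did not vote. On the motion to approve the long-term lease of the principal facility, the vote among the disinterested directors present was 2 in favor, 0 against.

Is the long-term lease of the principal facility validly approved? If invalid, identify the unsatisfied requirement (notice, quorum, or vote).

Notice: 98 hours given; 96 required (98 ≥ 96). Satisfied.
Quorum: 3 present (interested directors count toward quorum); quorum is 5. Not satisfied.
Vote: the long-term lease of the principal facility requires two-thirds of the disinterested directors present (3 − 1 = 2). 2/3 of 2 = 1.33, rounded up to 2, so 2 affirmative votes are needed; 2 voted in favor. Satisfied. (Moot — without a quorum no business can be validly transacted.)

Invalid — quorum requirement not satisfied.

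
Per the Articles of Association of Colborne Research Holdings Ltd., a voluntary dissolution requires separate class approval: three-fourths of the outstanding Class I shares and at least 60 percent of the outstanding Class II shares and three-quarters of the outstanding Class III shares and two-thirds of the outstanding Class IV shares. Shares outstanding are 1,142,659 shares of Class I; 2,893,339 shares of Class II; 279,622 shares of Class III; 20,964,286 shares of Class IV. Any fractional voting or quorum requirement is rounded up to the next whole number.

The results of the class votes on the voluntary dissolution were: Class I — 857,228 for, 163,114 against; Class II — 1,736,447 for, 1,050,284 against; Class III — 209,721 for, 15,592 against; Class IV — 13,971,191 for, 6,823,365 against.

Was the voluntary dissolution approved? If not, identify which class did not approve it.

Not approved — the Class IV shares did not give the required vote.

Class I: 3/4 of 1142659 = 856994.25, rounded up to 856995; 856,995 required, 857,228 in favor — approved.
Class II: 3/5 of 2893339 = 1736003.40, rounded up to 1736004; 1,736,004 required, 1,736,447 in favor — approved.
Class III: 3/4 of 279622 = 209716.50, rounded up to 209717; 209,717 required, 209,721 in favor — approved.
Class IV: 2/3 of 20964286 = 13976190.67, rounded up to 13976191; 13,976,191 required, 13,971,191 in favor — not approved.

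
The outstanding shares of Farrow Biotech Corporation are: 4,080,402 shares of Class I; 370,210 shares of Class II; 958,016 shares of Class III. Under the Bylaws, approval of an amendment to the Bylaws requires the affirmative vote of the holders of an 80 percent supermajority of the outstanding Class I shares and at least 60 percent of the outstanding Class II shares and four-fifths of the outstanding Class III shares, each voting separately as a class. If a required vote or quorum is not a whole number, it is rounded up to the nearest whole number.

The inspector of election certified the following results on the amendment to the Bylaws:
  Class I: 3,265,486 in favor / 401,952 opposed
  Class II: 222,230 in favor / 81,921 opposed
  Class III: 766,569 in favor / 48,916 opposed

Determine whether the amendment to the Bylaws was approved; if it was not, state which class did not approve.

Class I: 4/5 of 4080402 = 3264321.60, rounded up to 3264322; 3,264,322 required, 3,265,486 in favor — approved.
Class II: 3/5 of 370210 = 222126; 222,126 required, 222,230 in favor — approved.
Class III: 4/5 of 958016 = 766412.80, rounded up to 766413; 766,413 required, 766,569 in favor — approved.

Approved — every class gave the required vote.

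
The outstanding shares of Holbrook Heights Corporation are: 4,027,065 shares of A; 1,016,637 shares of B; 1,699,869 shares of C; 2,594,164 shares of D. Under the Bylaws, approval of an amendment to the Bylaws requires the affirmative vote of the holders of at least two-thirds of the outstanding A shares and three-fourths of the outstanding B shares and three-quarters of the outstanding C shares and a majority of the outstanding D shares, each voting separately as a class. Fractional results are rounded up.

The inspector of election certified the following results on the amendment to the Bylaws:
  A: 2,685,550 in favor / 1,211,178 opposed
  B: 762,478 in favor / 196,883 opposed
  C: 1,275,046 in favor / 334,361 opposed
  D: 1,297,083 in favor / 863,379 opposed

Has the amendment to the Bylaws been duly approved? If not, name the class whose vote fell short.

Approved — every class gave the required vote.

A: 2/3 of 4027065 = 2684710; 2,684,710 required, 2,685,550 in favor — approved.
B: 3/4 of 1016637 = 762477.75, rounded up to 762478; 762,478 required, 762,478 in favor — approved.
C: 3/4 of 1699869 = 1274901.75, rounded up to 1274902; 1,274,902 required, 1,275,046 in favor — approved.
D: a majority of 2594164 is 1297083; 1,297,083 required, 1,297,083 in favor — approved.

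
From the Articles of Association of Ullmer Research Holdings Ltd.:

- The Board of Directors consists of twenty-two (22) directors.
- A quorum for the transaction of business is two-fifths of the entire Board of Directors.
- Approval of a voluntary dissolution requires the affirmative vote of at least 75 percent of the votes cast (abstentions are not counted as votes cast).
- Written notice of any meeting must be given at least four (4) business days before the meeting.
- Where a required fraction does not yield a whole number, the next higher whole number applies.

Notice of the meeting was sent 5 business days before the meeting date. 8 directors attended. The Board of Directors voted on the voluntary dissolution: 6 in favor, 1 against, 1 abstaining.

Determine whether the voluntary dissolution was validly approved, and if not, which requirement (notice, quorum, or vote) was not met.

Invalid — quorum requirement not satisfied.

Notice: 5 business days given; 4 required (5 ≥ 4). Satisfied.
Quorum: 8 present; quorum is 9. Not satisfied.
Vote: the voluntary dissolution requires three-fourths of the votes cast (8 present − 1 abstaining = 7). 3/4 of 7 = 5.25, rounded up to 6, so 6 affirmative votes are needed; 6 voted in favor. Satisfied. (Moot — without a quorum no business can be validly transacted.)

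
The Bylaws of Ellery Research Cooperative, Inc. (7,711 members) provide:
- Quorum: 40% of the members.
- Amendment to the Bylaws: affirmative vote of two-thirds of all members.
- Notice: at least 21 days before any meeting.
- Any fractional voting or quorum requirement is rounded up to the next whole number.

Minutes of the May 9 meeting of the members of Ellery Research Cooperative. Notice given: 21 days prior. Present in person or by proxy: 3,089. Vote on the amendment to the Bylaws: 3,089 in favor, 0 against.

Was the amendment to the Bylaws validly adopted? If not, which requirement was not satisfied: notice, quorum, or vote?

Invalid — vote requirement not satisfied.

Notice: 21 days given; 21 required. Satisfied.
Quorum: 40% of 7,711 = 3,084.40, rounded up to 3,085; 3,089 present. Satisfied.
Vote: requires two-thirds of all members (7,711); 2/3 of 7711 = 5140.67, rounded up to 5141, so 5,141 needed; 3,089 in favor. Not satisfied.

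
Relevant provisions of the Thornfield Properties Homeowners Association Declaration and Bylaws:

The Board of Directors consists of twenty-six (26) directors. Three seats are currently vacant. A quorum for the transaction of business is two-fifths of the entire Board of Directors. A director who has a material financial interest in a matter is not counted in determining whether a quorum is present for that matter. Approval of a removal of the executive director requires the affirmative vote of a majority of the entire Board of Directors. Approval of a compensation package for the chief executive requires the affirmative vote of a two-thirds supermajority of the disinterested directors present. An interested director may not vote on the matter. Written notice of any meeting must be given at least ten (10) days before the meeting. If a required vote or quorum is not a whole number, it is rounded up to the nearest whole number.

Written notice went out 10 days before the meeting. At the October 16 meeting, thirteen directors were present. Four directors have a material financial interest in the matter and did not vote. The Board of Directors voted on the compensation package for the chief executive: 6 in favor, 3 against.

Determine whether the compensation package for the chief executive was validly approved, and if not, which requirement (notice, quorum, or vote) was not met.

Notice: 10 days given; 10 required (10 ≥ 10). Satisfied.
Quorum: 13 present, but the 4 interested directors do not count, leaving 9. Quorum is 11. Not satisfied.
Vote: the compensation package for the chief executive requires two-thirds of the disinterested directors present (13 − 4 = 9). 2/3 of 9 = 6, so 6 affirmative votes are needed; 6 voted in favor. Satisfied. (Moot — without a quorum no business can be validly transacted.)

Invalid — quorum requirement not satisfied.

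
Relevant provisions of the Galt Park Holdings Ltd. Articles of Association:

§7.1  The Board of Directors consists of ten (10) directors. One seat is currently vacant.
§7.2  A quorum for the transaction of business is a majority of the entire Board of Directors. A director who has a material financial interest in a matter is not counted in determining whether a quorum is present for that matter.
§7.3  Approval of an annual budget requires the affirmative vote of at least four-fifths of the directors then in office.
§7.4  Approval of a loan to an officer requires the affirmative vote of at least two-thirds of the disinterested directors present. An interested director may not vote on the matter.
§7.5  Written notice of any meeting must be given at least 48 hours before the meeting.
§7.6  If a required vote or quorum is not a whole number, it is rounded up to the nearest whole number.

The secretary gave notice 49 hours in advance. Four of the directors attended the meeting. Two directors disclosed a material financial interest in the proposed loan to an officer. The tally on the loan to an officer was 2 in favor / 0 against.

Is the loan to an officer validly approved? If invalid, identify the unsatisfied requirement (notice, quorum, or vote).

Invalid — quorum requirement not satisfied.

Notice: 49 hours given; 48 required (49 ≥ 48). Satisfied.
Quorum: 4 present, but the 2 interested directors do not count, leaving 2. Quorum is 6. Not satisfied.
Vote: the loan to an officer requires two-thirds of the disinterested directors present (4 − 2 = 2). 2/3 of 2 = 1.33, rounded up to 2, so 2 affirmative votes are needed; 2 voted in favor. Satisfied. (Moot — without a quorum no business can be validly transacted.)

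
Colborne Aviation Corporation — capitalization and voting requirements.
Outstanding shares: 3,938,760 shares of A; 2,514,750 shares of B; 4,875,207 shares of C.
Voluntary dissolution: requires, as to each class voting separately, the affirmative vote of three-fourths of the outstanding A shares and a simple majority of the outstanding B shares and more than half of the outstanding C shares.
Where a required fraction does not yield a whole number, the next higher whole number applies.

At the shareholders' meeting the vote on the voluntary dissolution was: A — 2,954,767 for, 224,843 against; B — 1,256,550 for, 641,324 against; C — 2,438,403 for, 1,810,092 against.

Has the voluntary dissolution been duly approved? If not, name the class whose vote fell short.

Not approved — the B shares did not give the required vote.

A: 3/4 of 3938760 = 2954070; 2,954,070 required, 2,954,767 in favor — approved.
B: a majority of 2514750 is 1257376; 1,257,376 required, 1,256,550 in favor — not approved.
C: a majority of 4875207 is 2437604; 2,437,604 required, 2,438,403 in favor — approved.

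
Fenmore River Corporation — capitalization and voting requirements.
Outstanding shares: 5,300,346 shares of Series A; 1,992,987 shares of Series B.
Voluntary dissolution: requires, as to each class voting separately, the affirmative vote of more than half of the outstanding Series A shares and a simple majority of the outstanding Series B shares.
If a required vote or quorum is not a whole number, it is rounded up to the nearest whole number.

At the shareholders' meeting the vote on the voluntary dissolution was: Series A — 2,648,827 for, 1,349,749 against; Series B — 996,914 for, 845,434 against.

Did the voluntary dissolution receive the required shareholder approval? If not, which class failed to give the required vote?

Series A: a majority of 5300346 is 2650174; 2,650,174 required, 2,648,827 in favor — not approved.
Series B: a majority of 1992987 is 996494; 996,494 required, 996,914 in favor — approved.

Not approved — the Series A shares did not give the required vote.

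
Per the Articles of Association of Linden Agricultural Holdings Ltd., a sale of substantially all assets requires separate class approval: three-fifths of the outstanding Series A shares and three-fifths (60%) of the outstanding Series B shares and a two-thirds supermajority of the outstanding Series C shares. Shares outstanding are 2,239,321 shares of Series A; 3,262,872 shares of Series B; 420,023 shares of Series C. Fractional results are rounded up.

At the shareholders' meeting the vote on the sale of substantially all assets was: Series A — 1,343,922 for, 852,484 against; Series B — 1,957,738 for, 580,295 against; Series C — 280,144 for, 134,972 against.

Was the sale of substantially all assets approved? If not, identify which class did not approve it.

Series A: 3/5 of 2239321 = 1343592.60, rounded up to 1343593; 1,343,593 required, 1,343,922 in favor — approved.
Series B: 3/5 of 3262872 = 1957723.20, rounded up to 1957724; 1,957,724 required, 1,957,738 in favor — approved.
Series C: 2/3 of 420023 = 280015.33, rounded up to 280016; 280,016 required, 280,144 in favor — approved.

Approved — every class gave the required vote.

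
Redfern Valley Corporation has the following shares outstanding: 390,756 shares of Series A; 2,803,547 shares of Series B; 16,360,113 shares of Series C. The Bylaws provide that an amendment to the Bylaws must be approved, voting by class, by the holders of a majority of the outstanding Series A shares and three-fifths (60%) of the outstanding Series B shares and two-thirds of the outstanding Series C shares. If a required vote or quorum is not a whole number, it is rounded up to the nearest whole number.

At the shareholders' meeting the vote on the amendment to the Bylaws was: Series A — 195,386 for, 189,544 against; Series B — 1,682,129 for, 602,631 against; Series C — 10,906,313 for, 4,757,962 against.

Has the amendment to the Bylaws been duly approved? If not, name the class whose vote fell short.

Not approved — the Series C shares did not give the required vote.

Series A: a majority of 390756 is 195379; 195,379 required, 195,386 in favor — approved.
Series B: 3/5 of 2803547 = 1682128.20, rounded up to 1682129; 1,682,129 required, 1,682,129 in favor — approved.
Series C: 2/3 of 16360113 = 10906742; 10,906,742 required, 10,906,313 in favor — not approved.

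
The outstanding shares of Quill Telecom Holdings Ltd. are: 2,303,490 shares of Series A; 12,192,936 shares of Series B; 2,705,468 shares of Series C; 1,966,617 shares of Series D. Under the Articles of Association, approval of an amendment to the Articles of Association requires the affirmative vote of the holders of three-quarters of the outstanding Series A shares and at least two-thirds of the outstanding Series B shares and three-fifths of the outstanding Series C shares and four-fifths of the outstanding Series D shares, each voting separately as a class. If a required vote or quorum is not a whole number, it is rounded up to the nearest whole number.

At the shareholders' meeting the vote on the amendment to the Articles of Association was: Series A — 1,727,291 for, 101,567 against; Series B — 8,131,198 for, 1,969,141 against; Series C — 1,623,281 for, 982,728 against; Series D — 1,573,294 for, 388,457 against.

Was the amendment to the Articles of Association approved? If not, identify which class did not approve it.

Not approved — the Series A shares did not give the required vote.

Series A: 3/4 of 2303490 = 1727617.50, rounded up to 1727618; 1,727,618 required, 1,727,291 in favor — not approved.
Series B: 2/3 of 12192936 = 8128624; 8,128,624 required, 8,131,198 in favor — approved.
Series C: 3/5 of 2705468 = 1623280.80, rounded up to 1623281; 1,623,281 required, 1,623,281 in favor — approved.
Series D: 4/5 of 1966617 = 1573293.60, rounded up to 1573294; 1,573,294 required, 1,573,294 in favor — approved.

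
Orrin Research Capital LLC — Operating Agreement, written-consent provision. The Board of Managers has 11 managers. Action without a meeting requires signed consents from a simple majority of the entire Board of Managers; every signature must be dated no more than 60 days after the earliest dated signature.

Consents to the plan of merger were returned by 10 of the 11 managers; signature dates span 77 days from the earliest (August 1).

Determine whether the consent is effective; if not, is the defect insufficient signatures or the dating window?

Not effective — dating-window requirement not satisfied.

Signatures required: a simple majority of 11 — a majority of 11 is 6, so 6 needed; 10 signed. Sufficient.
Dating window: the latest signature is 77 days after the earliest; the limit is 60 days. Outside the window.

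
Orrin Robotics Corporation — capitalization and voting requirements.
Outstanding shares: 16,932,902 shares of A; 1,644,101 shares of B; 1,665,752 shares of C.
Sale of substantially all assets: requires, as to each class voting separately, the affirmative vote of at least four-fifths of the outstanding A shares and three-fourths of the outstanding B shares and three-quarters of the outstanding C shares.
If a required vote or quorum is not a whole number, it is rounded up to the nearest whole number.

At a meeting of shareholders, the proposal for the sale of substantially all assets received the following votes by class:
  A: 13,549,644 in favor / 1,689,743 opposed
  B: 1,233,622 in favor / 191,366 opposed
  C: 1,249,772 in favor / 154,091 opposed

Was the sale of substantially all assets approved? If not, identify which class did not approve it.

Approved — every class gave the required vote.

A: 4/5 of 16932902 = 13546321.60, rounded up to 13546322; 13,546,322 required, 13,549,644 in favor — approved.
B: 3/4 of 1644101 = 1233075.75, rounded up to 1233076; 1,233,076 required, 1,233,622 in favor — approved.
C: 3/4 of 1665752 = 1249314; 1,249,314 required, 1,249,772 in favor — approved.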